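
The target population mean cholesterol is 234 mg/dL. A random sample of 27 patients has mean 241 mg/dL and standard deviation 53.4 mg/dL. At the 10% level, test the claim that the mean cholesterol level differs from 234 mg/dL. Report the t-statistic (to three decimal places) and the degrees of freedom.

H0: μ = 234; H1: μ ≠ 234 (one-sample t-test, two-sided).
t = (x̄ − μ₀)/(s/√n) = (241 − 234)/(53.4/√27) = 0.681
df = n − 1 = 26
Two-sided p-value ≈ 0.5018
Since p ≈ 0.5018 > α = 0.1, fail to reject H0; the evidence is not statistically significant.

t = 0.681, df = 26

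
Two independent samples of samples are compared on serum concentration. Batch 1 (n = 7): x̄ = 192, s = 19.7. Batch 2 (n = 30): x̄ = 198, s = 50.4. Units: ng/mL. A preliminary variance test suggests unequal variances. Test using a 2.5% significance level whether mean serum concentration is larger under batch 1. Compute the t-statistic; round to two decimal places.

-0.51

Let group 1 = batch 1, group 2 = batch 2. H0: μ_1 = μ_2; H1: μ_1 > μ_2 (Welch's two-sample t-test, right-tailed).
t = (x̄_1 − x̄_2)/√(s_1²/n_1 + s_2²/n_2) = (192 − 198)/√(19.7²/7 + 50.4²/30) = -0.51
Welch–Satterthwaite df ≈ 25.85
p-value = P(T ≥ -0.51) ≈ 0.6917
Since p ≈ 0.6917 > α = 0.025, fail to reject H0; the evidence is not statistically significant.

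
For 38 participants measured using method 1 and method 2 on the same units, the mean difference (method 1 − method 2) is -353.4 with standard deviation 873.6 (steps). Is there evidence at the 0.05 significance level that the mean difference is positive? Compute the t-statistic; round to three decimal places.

-2.494

H0: μ_d = 0; H1: μ_d > 0 (paired t-test on the differences, right-tailed).
t = d̄/(s_d/√n) = -353.4/(873.6/√38) = -2.494
df = n − 1 = 37
p-value = P(T ≥ -2.494) ≈ 0.991
Since p ≈ 0.991 > α = 0.05, fail to reject H0; the evidence is not statistically significant.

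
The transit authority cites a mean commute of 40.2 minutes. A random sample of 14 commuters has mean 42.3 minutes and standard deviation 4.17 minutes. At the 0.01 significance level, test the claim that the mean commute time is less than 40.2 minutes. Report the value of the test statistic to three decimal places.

1.884

H0: μ = 40.2; H1: μ < 40.2 (one-sample t-test, left-tailed).
t = (x̄ − μ₀)/(s/√n) = (42.3 − 40.2)/(4.17/√14) = 1.884
df = n − 1 = 13
p-value = P(T ≤ 1.884) ≈ 0.9590
Since p ≈ 0.9590 > α = 0.01, fail to reject H0; the evidence is not statistically significant.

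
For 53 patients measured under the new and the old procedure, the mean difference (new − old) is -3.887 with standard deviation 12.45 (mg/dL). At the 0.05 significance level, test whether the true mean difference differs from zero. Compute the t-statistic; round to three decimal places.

H0: μ_d = 0; H1: μ_d ≠ 0 (paired t-test on the differences, two-sided).
t = d̄/(s_d/√n) = -3.887/(12.45/√53) = -2.273
df = n − 1 = 52
Two-sided p-value ≈ 0.027
Since p ≈ 0.027 < α = 0.05, reject H0; the data support H1.

-2.273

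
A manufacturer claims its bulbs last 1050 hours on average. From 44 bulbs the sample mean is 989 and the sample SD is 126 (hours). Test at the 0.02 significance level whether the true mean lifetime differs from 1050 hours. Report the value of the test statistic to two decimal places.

-3.21

H0: μ = 1050; H1: μ ≠ 1050 (one-sample t-test, two-sided).
t = (x̄ − μ₀)/(s/√n) = (989 − 1050)/(126/√44) = -3.21
df = n − 1 = 43
Two-sided p-value ≈ 0.0025
Since p ≈ 0.0025 < α = 0.02, reject H0; the data support H1.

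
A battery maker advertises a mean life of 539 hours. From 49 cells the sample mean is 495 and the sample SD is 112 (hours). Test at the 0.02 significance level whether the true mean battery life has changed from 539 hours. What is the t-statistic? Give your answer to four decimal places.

H0: μ = 539; H1: μ ≠ 539 (one-sample t-test, two-sided).
t = (x̄ − μ₀)/(s/√n) = (495 − 539)/(112/√49) = -2.7500
df = n − 1 = 48
Two-sided p-value ≈ 0.008
Since p ≈ 0.008 < α = 0.02, reject H0; the evidence is statistically significant.

-2.7500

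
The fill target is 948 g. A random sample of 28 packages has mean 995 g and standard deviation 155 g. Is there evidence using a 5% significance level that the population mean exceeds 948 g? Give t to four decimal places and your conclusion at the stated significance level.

t = 1.6045; fail to reject H0

H0: μ = 948; H1: μ > 948 (one-sample t-test, right-tailed).
t = (x̄ − μ₀)/(s/√n) = (995 − 948)/(155/√28) = 1.6045
df = n − 1 = 27
p-value = P(T ≥ 1.6045) ≈ 0.060
Since p ≈ 0.060 > α = 0.05, fail to reject H0; the evidence is not statistically significant.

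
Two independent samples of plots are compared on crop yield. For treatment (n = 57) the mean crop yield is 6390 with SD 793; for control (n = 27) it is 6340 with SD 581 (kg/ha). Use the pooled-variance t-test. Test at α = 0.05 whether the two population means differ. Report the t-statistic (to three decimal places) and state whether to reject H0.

t = 0.292; fail to reject H0

Let group 1 = treatment, group 2 = control. H0: μ_1 = μ_2; H1: μ_1 ≠ μ_2 (two-sample pooled-variance t-test, two-sided).
s_p² = [(57−1)·793² + (27−1)·581²]/(57+27−2) = 536489
t = (6390 − 6340)/√[536489·(1/57 + 1/27)] = 0.292
df = n₁ + n₂ − 2 = 82
Two-sided p-value ≈ 0.7709
Since p ≈ 0.7709 > α = 0.05, fail to reject H0; the data do not provide sufficient evidence against H0.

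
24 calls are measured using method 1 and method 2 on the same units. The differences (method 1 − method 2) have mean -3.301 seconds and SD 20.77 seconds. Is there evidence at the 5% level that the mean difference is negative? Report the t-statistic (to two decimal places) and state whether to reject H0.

H0: μ_d = 0; H1: μ_d < 0 (paired t-test on the differences, left-tailed).
t = d̄/(s_d/√n) = -3.301/(20.77/√24) = -0.78
df = n − 1 = 23
p-value = P(T ≤ -0.78) ≈ 0.2221
Since p ≈ 0.2221 > α = 0.05, fail to reject H0; the evidence is not statistically significant.

t = -0.78; fail to reject H0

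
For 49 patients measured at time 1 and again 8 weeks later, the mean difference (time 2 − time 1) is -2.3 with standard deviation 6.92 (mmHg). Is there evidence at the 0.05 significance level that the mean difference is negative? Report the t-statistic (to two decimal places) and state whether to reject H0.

H0: μ_d = 0; H1: μ_d < 0 (paired t-test on the differences, left-tailed).
t = d̄/(s_d/√n) = -2.3/(6.92/√49) = -2.33
df = n − 1 = 48
p-value = P(T ≤ -2.33) ≈ 0.012
Since p ≈ 0.012 < α = 0.05, reject H0; the evidence is statistically significant.

t = -2.33; reject H0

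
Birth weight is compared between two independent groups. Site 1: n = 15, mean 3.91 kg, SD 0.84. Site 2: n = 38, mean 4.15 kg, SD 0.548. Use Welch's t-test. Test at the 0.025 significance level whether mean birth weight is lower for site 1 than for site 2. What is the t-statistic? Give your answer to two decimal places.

Let group 1 = site 1, group 2 = site 2. H0: μ_1 = μ_2; H1: μ_1 < μ_2 (Welch's two-sample t-test, left-tailed).
t = (x̄_1 − x̄_2)/√(s_1²/n_1 + s_2²/n_2) = (3.91 − 4.15)/√(0.84²/15 + 0.548²/38) = -1.02
Welch–Satterthwaite df ≈ 18.90
p-value = P(T ≤ -1.02) ≈ 0.1594
Since p ≈ 0.1594 > α = 0.025, fail to reject H0; the data do not provide sufficient evidence against H0.

-1.02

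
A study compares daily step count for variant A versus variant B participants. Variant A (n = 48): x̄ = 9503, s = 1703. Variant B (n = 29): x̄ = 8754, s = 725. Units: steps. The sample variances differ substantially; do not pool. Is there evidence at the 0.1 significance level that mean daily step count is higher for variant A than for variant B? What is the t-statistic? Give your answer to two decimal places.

2.67

Let group 1 = variant A, group 2 = variant B. H0: μ_1 = μ_2; H1: μ_1 > μ_2 (Welch's two-sample t-test, right-tailed).
t = (x̄_1 − x̄_2)/√(s_1²/n_1 + s_2²/n_2) = (9503 − 8754)/√(1703²/48 + 725²/29) = 2.67
Welch–Satterthwaite df ≈ 69.00
p-value = P(T ≥ 2.67) ≈ 0.0047
Since p ≈ 0.0047 < α = 0.1, reject H0; the evidence is statistically significant.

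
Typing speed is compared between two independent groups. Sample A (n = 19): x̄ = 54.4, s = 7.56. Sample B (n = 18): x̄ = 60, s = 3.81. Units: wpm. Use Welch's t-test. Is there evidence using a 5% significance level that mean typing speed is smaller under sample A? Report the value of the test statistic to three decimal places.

Let group 1 = sample A, group 2 = sample B. H0: μ_1 = μ_2; H1: μ_1 < μ_2 (Welch's two-sample t-test, left-tailed).
t = (x̄_1 − x̄_2)/√(s_1²/n_1 + s_2²/n_2) = (54.4 − 60)/√(7.56²/19 + 3.81²/18) = -2.867
Welch–Satterthwaite df ≈ 26.90
p-value = P(T ≤ -2.867) ≈ 0.004
Since p ≈ 0.004 < α = 0.05, reject H0; the data support H1.

-2.867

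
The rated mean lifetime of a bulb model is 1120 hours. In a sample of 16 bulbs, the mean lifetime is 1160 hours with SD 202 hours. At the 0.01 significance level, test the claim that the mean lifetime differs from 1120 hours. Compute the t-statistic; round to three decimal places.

H0: μ = 1120; H1: μ ≠ 1120 (one-sample t-test, two-sided).
t = (x̄ − μ₀)/(s/√n) = (1160 − 1120)/(202/√16) = 0.792
df = n − 1 = 15
Two-sided p-value ≈ 0.4407
Since p ≈ 0.4407 > α = 0.01, fail to reject H0; the data do not provide sufficient evidence against H0.

0.792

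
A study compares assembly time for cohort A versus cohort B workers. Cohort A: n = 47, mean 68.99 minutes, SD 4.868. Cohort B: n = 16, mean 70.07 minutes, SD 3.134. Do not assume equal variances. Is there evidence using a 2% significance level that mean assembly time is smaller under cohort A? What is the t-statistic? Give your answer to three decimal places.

-1.021

Let group 1 = cohort A, group 2 = cohort B. H0: μ_1 = μ_2; H1: μ_1 < μ_2 (Welch's two-sample t-test, left-tailed).
t = (x̄_1 − x̄_2)/√(s_1²/n_1 + s_2²/n_2) = (68.99 − 70.07)/√(4.868²/47 + 3.134²/16) = -1.021
Welch–Satterthwaite df ≈ 40.79
p-value = P(T ≤ -1.021) ≈ 0.1565
Since p ≈ 0.1565 > α = 0.02, fail to reject H0; the evidence is not statistically significant.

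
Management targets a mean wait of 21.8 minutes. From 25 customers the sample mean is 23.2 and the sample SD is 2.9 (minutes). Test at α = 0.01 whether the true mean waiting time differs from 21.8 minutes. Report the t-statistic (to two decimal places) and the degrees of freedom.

H0: μ = 21.8; H1: μ ≠ 21.8 (one-sample t-test, two-sided).
t = (x̄ − μ₀)/(s/√n) = (23.2 − 21.8)/(2.9/√25) = 2.41
df = n − 1 = 24
Two-sided p-value ≈ 0.0238
Since p ≈ 0.0238 > α = 0.01, fail to reject H0; the evidence is not statistically significant.

t = 2.41, df = 24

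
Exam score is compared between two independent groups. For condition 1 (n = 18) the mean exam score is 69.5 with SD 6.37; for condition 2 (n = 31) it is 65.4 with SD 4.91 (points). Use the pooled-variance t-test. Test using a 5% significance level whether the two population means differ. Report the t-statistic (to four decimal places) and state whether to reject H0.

Let group 1 = condition 1, group 2 = condition 2. H0: μ_1 = μ_2; H1: μ_1 ≠ μ_2 (two-sample pooled-variance t-test, two-sided).
s_p² = [(18−1)·6.37² + (31−1)·4.91²]/(18+31−2) = 30.0649
t = (69.5 − 65.4)/√[30.0649·(1/18 + 1/31)] = 2.5233
df = n₁ + n₂ − 2 = 47
Two-sided p-value ≈ 0.015
Since p ≈ 0.015 < α = 0.05, reject H0; the data support H1.

t = 2.5233; reject H0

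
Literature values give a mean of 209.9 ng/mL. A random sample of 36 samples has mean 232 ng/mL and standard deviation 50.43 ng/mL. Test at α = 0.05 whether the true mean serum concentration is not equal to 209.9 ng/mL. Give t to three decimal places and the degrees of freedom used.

t = 2.629, df = 35

H0: μ = 209.9; H1: μ ≠ 209.9 (one-sample t-test, two-sided).
t = (x̄ − μ₀)/(s/√n) = (232 − 209.9)/(50.43/√36) = 2.629
df = n − 1 = 35
Two-sided p-value ≈ 0.0126
Since p ≈ 0.0126 < α = 0.05, reject H0; the evidence is statistically significant.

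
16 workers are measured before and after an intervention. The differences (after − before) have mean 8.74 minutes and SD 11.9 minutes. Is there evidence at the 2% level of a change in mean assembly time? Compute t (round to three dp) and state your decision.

H0: μ_d = 0; H1: μ_d ≠ 0 (paired t-test on the differences, two-sided).
t = d̄/(s_d/√n) = 8.74/(11.9/√16) = 2.938
df = n − 1 = 15
Two-sided p-value ≈ 0.0102
Since p ≈ 0.0102 < α = 0.02, reject H0; the data support H1.

t = 2.938; reject H0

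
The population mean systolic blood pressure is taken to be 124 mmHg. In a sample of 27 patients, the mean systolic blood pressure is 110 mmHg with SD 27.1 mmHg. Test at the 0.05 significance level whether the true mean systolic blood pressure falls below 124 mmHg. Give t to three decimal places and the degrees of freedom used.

H0: μ = 124; H1: μ < 124 (one-sample t-test, left-tailed).
t = (x̄ − μ₀)/(s/√n) = (110 − 124)/(27.1/√27) = -2.684
df = n − 1 = 26
p-value = P(T ≤ -2.684) ≈ 0.006
Since p ≈ 0.006 < α = 0.05, reject H0; the evidence is statistically significant.

t = -2.684, df = 26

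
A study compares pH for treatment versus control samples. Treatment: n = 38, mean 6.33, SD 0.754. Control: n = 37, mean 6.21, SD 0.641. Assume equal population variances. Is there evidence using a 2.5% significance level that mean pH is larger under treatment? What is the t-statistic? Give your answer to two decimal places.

0.74

Let group 1 = treatment, group 2 = control. H0: μ_1 = μ_2; H1: μ_1 > μ_2 (two-sample pooled-variance t-test, right-tailed).
s_p² = [(38−1)·0.754² + (37−1)·0.641²]/(38+37−2) = 0.490778
t = (6.33 − 6.21)/√[0.490778·(1/38 + 1/37)] = 0.74
df = n₁ + n₂ − 2 = 73
p-value = P(T ≥ 0.74) ≈ 0.2303
Since p ≈ 0.2303 > α = 0.025, fail to reject H0; the evidence is not statistically significant.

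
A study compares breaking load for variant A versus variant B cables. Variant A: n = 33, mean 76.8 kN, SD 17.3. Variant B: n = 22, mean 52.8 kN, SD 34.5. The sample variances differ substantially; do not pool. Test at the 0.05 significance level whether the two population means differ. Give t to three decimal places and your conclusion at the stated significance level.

Let group 1 = variant A, group 2 = variant B. H0: μ_1 = μ_2; H1: μ_1 ≠ μ_2 (Welch's two-sample t-test, two-sided).
t = (x̄_1 − x̄_2)/√(s_1²/n_1 + s_2²/n_2) = (76.8 − 52.8)/√(17.3²/33 + 34.5²/22) = 3.020
Welch–Satterthwaite df ≈ 28.11
Two-sided p-value ≈ 0.005
Since p ≈ 0.005 < α = 0.05, reject H0; the data support H1.

t = 3.020; reject H0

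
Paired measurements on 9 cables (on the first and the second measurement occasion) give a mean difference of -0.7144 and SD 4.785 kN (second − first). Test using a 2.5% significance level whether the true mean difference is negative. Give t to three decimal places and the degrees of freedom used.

H0: μ_d = 0; H1: μ_d < 0 (paired t-test on the differences, left-tailed).
t = d̄/(s_d/√n) = -0.7144/(4.785/√9) = -0.448
df = n − 1 = 8
p-value = P(T ≤ -0.448) ≈ 0.333
Since p ≈ 0.333 > α = 0.025, fail to reject H0; the data do not provide sufficient evidence against H0.

t = -0.448, df = 8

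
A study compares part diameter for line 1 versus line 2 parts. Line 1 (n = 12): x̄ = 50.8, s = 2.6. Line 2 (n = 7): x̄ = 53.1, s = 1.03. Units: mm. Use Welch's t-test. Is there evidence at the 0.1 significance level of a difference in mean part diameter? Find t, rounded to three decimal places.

Let group 1 = line 1, group 2 = line 2. H0: μ_1 = μ_2; H1: μ_1 ≠ μ_2 (Welch's two-sample t-test, two-sided).
t = (x̄_1 − x̄_2)/√(s_1²/n_1 + s_2²/n_2) = (50.8 − 53.1)/√(2.6²/12 + 1.03²/7) = -2.720
Welch–Satterthwaite df ≈ 15.64
Two-sided p-value ≈ 0.0154
Since p ≈ 0.0154 < α = 0.1, reject H0; the evidence is statistically significant.

-2.720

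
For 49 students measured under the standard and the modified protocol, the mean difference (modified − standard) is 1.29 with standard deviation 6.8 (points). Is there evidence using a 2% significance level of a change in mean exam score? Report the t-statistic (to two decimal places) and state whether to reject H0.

t = 1.33; fail to reject H0

H0: μ_d = 0; H1: μ_d ≠ 0 (paired t-test on the differences, two-sided).
t = d̄/(s_d/√n) = 1.29/(6.8/√49) = 1.33
df = n − 1 = 48
Two-sided p-value ≈ 0.190
Since p ≈ 0.190 > α = 0.02, fail to reject H0; the data do not provide sufficient evidence against H0.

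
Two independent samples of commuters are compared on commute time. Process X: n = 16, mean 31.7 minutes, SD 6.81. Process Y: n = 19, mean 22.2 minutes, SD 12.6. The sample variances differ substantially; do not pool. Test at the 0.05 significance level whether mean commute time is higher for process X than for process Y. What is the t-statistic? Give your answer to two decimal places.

2.83

Let group 1 = process X, group 2 = process Y. H0: μ_1 = μ_2; H1: μ_1 > μ_2 (Welch's two-sample t-test, right-tailed).
t = (x̄_1 − x̄_2)/√(s_1²/n_1 + s_2²/n_2) = (31.7 − 22.2)/√(6.81²/16 + 12.6²/19) = 2.83
Welch–Satterthwaite df ≈ 28.53
p-value = P(T ≥ 2.83) ≈ 0.0042
Since p ≈ 0.0042 < α = 0.05, reject H0; the evidence is statistically significant.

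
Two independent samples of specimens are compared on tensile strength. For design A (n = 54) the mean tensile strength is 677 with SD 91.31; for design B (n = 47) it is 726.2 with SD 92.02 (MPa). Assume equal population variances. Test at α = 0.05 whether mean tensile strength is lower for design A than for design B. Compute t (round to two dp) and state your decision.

Let group 1 = design A, group 2 = design B. H0: μ_1 = μ_2; H1: μ_1 < μ_2 (two-sample pooled-variance t-test, left-tailed).
s_p² = [(54−1)·91.31² + (47−1)·92.02²]/(54+47−2) = 8398
t = (677 − 726.2)/√[8398·(1/54 + 1/47)] = -2.69
df = n₁ + n₂ − 2 = 99
p-value = P(T ≤ -2.69) ≈ 0.004
Since p ≈ 0.004 < α = 0.05, reject H0; the data support H1.

t = -2.69; reject H0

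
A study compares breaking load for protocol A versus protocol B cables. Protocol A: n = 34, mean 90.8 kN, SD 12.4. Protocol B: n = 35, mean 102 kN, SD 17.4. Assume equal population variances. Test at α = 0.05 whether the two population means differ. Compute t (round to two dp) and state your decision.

t = -3.07; reject H0

Let group 1 = protocol A, group 2 = protocol B. H0: μ_1 = μ_2; H1: μ_1 ≠ μ_2 (two-sample pooled-variance t-test, two-sided).
s_p² = [(34−1)·12.4² + (35−1)·17.4²]/(34+35−2) = 229.372
t = (90.8 − 102)/√[229.372·(1/34 + 1/35)] = -3.07
df = n₁ + n₂ − 2 = 67
Two-sided p-value ≈ 0.0031
Since p ≈ 0.0031 < α = 0.05, reject H0; the evidence is statistically significant.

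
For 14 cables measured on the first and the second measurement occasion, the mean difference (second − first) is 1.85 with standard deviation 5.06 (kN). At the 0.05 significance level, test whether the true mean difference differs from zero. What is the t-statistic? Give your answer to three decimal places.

H0: μ_d = 0; H1: μ_d ≠ 0 (paired t-test on the differences, two-sided).
t = d̄/(s_d/√n) = 1.85/(5.06/√14) = 1.368
df = n − 1 = 13
Two-sided p-value ≈ 0.1945
Since p ≈ 0.1945 > α = 0.05, fail to reject H0; the evidence is not statistically significant.

1.368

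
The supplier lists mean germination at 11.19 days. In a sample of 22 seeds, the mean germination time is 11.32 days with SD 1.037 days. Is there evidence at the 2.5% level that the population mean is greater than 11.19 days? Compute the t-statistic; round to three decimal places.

0.588

H0: μ = 11.19; H1: μ > 11.19 (one-sample t-test, right-tailed).
t = (x̄ − μ₀)/(s/√n) = (11.32 − 11.19)/(1.037/√22) = 0.588
df = n − 1 = 21
p-value = P(T ≥ 0.588) ≈ 0.281
Since p ≈ 0.281 > α = 0.025, fail to reject H0; the evidence is not statistically significant.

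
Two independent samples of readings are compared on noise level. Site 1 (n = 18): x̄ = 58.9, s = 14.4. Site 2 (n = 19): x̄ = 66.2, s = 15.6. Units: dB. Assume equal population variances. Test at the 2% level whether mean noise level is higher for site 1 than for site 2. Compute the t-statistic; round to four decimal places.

-1.4767

Let group 1 = site 1, group 2 = site 2. H0: μ_1 = μ_2; H1: μ_1 > μ_2 (two-sample pooled-variance t-test, right-tailed).
s_p² = [(18−1)·14.4² + (19−1)·15.6²]/(18+19−2) = 225.874
t = (58.9 − 66.2)/√[225.874·(1/18 + 1/19)] = -1.4767
df = n₁ + n₂ − 2 = 35
p-value = P(T ≥ -1.4767) ≈ 0.926
Since p ≈ 0.926 > α = 0.02, fail to reject H0; the data do not provide sufficient evidence against H0.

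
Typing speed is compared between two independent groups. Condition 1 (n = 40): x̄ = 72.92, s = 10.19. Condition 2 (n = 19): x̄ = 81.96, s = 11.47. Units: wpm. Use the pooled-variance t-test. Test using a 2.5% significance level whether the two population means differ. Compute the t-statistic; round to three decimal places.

-3.058

Let group 1 = condition 1, group 2 = condition 2. H0: μ_1 = μ_2; H1: μ_1 ≠ μ_2 (two-sample pooled-variance t-test, two-sided).
s_p² = [(40−1)·10.19² + (19−1)·11.47²]/(40+19−2) = 112.591
t = (72.92 − 81.96)/√[112.591·(1/40 + 1/19)] = -3.058
df = n₁ + n₂ − 2 = 57
Two-sided p-value ≈ 0.0034
Since p ≈ 0.0034 < α = 0.025, reject H0; the data support H1.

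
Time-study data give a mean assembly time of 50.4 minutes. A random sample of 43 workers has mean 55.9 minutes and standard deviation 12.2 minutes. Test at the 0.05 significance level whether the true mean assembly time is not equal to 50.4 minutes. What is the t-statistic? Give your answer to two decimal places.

2.96

H0: μ = 50.4; H1: μ ≠ 50.4 (one-sample t-test, two-sided).
t = (x̄ − μ₀)/(s/√n) = (55.9 − 50.4)/(12.2/√43) = 2.96
df = n − 1 = 42
Two-sided p-value ≈ 0.0051
Since p ≈ 0.0051 < α = 0.05, reject H0; the data support H1.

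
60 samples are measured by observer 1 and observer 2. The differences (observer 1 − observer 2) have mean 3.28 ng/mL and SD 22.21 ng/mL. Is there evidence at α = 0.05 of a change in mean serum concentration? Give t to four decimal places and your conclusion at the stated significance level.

H0: μ_d = 0; H1: μ_d ≠ 0 (paired t-test on the differences, two-sided).
t = d̄/(s_d/√n) = 3.28/(22.21/√60) = 1.1439
df = n − 1 = 59
Two-sided p-value ≈ 0.2573
Since p ≈ 0.2573 > α = 0.05, fail to reject H0; the data do not provide sufficient evidence against H0.

t = 1.1439; fail to reject H0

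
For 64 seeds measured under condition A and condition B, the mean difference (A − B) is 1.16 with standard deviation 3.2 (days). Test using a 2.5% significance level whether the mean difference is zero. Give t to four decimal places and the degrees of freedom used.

H0: μ_d = 0; H1: μ_d ≠ 0 (paired t-test on the differences, two-sided).
t = d̄/(s_d/√n) = 1.16/(3.2/√64) = 2.9000
df = n − 1 = 63
Two-sided p-value ≈ 0.005
Since p ≈ 0.005 < α = 0.025, reject H0; the evidence is statistically significant.

t = 2.9000, df = 63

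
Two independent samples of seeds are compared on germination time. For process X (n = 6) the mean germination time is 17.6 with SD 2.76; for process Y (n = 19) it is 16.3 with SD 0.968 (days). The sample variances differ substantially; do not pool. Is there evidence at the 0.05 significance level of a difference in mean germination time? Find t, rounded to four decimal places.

1.1320

Let group 1 = process X, group 2 = process Y. H0: μ_1 = μ_2; H1: μ_1 ≠ μ_2 (Welch's two-sample t-test, two-sided).
t = (x̄_1 − x̄_2)/√(s_1²/n_1 + s_2²/n_2) = (17.6 − 16.3)/√(2.76²/6 + 0.968²/19) = 1.1320
Welch–Satterthwaite df ≈ 5.39
Two-sided p-value ≈ 0.3054
Since p ≈ 0.3054 > α = 0.05, fail to reject H0; the evidence is not statistically significant.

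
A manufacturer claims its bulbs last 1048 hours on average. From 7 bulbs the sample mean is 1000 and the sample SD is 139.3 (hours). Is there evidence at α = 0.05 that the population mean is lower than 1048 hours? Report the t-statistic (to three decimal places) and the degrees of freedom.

t = -0.912, df = 6

H0: μ = 1048; H1: μ < 1048 (one-sample t-test, left-tailed).
t = (x̄ − μ₀)/(s/√n) = (1000 − 1048)/(139.3/√7) = -0.912
df = n − 1 = 6
p-value = P(T ≤ -0.912) ≈ 0.199
Since p ≈ 0.199 > α = 0.05, fail to reject H0; the data do not provide sufficient evidence against H0.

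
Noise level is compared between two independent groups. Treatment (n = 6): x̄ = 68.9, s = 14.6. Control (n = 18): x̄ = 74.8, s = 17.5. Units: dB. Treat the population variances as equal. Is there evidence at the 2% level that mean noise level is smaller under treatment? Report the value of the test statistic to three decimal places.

-0.741

Let group 1 = treatment, group 2 = control. H0: μ_1 = μ_2; H1: μ_1 < μ_2 (two-sample pooled-variance t-test, left-tailed).
s_p² = [(6−1)·14.6² + (18−1)·17.5²]/(6+18−2) = 285.093
t = (68.9 − 74.8)/√[285.093·(1/6 + 1/18)] = -0.741
df = n₁ + n₂ − 2 = 22
p-value = P(T ≤ -0.741) ≈ 0.2332
Since p ≈ 0.2332 > α = 0.02, fail to reject H0; the data do not provide sufficient evidence against H0.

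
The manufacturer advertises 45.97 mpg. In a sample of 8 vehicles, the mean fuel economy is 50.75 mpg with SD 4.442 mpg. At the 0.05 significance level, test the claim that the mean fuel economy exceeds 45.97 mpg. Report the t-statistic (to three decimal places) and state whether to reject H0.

t = 3.044; reject H0

H0: μ = 45.97; H1: μ > 45.97 (one-sample t-test, right-tailed).
t = (x̄ − μ₀)/(s/√n) = (50.75 − 45.97)/(4.442/√8) = 3.044
df = n − 1 = 7
p-value = P(T ≥ 3.044) ≈ 0.0094
Since p ≈ 0.0094 < α = 0.05, reject H0; the data support H1.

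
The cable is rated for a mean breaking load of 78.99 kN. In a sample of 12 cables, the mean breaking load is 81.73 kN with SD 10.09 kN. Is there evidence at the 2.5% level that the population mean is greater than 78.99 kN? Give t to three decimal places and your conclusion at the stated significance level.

t = 0.941; fail to reject H0

H0: μ = 78.99; H1: μ > 78.99 (one-sample t-test, right-tailed).
t = (x̄ − μ₀)/(s/√n) = (81.73 − 78.99)/(10.09/√12) = 0.941
df = n − 1 = 11
p-value = P(T ≥ 0.941) ≈ 0.184
Since p ≈ 0.184 > α = 0.025, fail to reject H0; the data do not provide sufficient evidence against H0.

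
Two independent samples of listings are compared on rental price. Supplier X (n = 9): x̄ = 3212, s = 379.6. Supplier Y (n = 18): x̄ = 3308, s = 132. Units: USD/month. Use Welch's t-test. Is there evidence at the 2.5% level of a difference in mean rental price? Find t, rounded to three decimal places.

Let group 1 = supplier X, group 2 = supplier Y. H0: μ_1 = μ_2; H1: μ_1 ≠ μ_2 (Welch's two-sample t-test, two-sided).
t = (x̄_1 − x̄_2)/√(s_1²/n_1 + s_2²/n_2) = (3212 − 3308)/√(379.6²/9 + 132²/18) = -0.737
Welch–Satterthwaite df ≈ 8.98
Two-sided p-value ≈ 0.4801
Since p ≈ 0.4801 > α = 0.025, fail to reject H0; the evidence is not statistically significant.

-0.737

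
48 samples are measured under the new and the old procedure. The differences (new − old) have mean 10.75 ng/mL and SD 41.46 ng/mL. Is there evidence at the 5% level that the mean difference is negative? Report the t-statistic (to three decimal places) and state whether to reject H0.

H0: μ_d = 0; H1: μ_d < 0 (paired t-test on the differences, left-tailed).
t = d̄/(s_d/√n) = 10.75/(41.46/√48) = 1.796
df = n − 1 = 47
p-value = P(T ≤ 1.796) ≈ 0.9606
Since p ≈ 0.9606 > α = 0.05, fail to reject H0; the data do not provide sufficient evidence against H0.

t = 1.796; fail to reject H0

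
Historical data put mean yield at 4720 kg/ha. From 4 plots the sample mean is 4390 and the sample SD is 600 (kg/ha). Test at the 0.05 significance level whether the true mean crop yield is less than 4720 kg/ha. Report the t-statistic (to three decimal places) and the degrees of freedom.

H0: μ = 4720; H1: μ < 4720 (one-sample t-test, left-tailed).
t = (x̄ − μ₀)/(s/√n) = (4390 − 4720)/(600/√4) = -1.100
df = n − 1 = 3
p-value = P(T ≤ -1.100) ≈ 0.1758
Since p ≈ 0.1758 > α = 0.05, fail to reject H0; the data do not provide sufficient evidence against H0.

t = -1.100, df = 3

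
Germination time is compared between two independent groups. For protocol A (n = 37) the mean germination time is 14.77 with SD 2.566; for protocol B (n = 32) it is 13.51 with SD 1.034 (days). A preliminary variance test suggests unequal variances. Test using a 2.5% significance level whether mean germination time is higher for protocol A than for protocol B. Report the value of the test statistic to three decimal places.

2.741

Let group 1 = protocol A, group 2 = protocol B. H0: μ_1 = μ_2; H1: μ_1 > μ_2 (Welch's two-sample t-test, right-tailed).
t = (x̄_1 − x̄_2)/√(s_1²/n_1 + s_2²/n_2) = (14.77 − 13.51)/√(2.566²/37 + 1.034²/32) = 2.741
Welch–Satterthwaite df ≈ 48.79
p-value = P(T ≥ 2.741) ≈ 0.0043
Since p ≈ 0.0043 < α = 0.025, reject H0; the evidence is statistically significant.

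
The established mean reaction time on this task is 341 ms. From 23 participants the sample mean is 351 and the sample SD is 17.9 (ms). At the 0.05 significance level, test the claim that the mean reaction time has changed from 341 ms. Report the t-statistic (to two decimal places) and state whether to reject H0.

H0: μ = 341; H1: μ ≠ 341 (one-sample t-test, two-sided).
t = (x̄ − μ₀)/(s/√n) = (351 − 341)/(17.9/√23) = 2.68
df = n − 1 = 22
Two-sided p-value ≈ 0.014
Since p ≈ 0.014 < α = 0.05, reject H0; the data support H1.

t = 2.68; reject H0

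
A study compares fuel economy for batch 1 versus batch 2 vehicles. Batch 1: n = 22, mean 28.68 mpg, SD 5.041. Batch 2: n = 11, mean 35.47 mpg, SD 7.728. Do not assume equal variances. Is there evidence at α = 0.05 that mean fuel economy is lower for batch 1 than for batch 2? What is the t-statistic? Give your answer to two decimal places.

-2.65

Let group 1 = batch 1, group 2 = batch 2. H0: μ_1 = μ_2; H1: μ_1 < μ_2 (Welch's two-sample t-test, left-tailed).
t = (x̄_1 − x̄_2)/√(s_1²/n_1 + s_2²/n_2) = (28.68 − 35.47)/√(5.041²/22 + 7.728²/11) = -2.65
Welch–Satterthwaite df ≈ 14.40
p-value = P(T ≤ -2.65) ≈ 0.0094
Since p ≈ 0.0094 < α = 0.05, reject H0; the evidence is statistically significant.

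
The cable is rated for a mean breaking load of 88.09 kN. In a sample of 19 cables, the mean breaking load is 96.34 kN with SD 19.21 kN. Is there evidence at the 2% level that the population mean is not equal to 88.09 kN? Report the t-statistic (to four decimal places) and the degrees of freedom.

t = 1.8720, df = 18

H0: μ = 88.09; H1: μ ≠ 88.09 (one-sample t-test, two-sided).
t = (x̄ − μ₀)/(s/√n) = (96.34 − 88.09)/(19.21/√19) = 1.8720
df = n − 1 = 18
Two-sided p-value ≈ 0.0775
Since p ≈ 0.0775 > α = 0.02, fail to reject H0; the evidence is not statistically significant.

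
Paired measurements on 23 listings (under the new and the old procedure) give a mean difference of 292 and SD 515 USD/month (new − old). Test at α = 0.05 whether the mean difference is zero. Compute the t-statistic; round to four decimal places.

2.7192

H0: μ_d = 0; H1: μ_d ≠ 0 (paired t-test on the differences, two-sided).
t = d̄/(s_d/√n) = 292/(515/√23) = 2.7192
df = n − 1 = 22
Two-sided p-value ≈ 0.0125
Since p ≈ 0.0125 < α = 0.05, reject H0; the data support H1.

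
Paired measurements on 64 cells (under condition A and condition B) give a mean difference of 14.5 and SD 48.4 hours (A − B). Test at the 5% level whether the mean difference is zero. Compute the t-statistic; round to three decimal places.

2.397

H0: μ_d = 0; H1: μ_d ≠ 0 (paired t-test on the differences, two-sided).
t = d̄/(s_d/√n) = 14.5/(48.4/√64) = 2.397
df = n − 1 = 63
Two-sided p-value ≈ 0.020
Since p ≈ 0.020 < α = 0.05, reject H0; the data support H1.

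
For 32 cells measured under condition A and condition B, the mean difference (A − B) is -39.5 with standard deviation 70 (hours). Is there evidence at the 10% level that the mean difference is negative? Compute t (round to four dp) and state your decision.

t = -3.1921; reject H0

H0: μ_d = 0; H1: μ_d < 0 (paired t-test on the differences, left-tailed).
t = d̄/(s_d/√n) = -39.5/(70/√32) = -3.1921
df = n − 1 = 31
p-value = P(T ≤ -3.1921) ≈ 0.0016
Since p ≈ 0.0016 < α = 0.1, reject H0; the evidence is statistically significant.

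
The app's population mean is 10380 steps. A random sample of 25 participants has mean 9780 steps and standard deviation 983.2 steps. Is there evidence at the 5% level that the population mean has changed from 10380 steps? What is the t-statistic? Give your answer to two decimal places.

-3.05

H0: μ = 10380; H1: μ ≠ 10380 (one-sample t-test, two-sided).
t = (x̄ − μ₀)/(s/√n) = (9780 − 10380)/(983.2/√25) = -3.05
df = n − 1 = 24
Two-sided p-value ≈ 0.0055
Since p ≈ 0.0055 < α = 0.05, reject H0; the evidence is statistically significant.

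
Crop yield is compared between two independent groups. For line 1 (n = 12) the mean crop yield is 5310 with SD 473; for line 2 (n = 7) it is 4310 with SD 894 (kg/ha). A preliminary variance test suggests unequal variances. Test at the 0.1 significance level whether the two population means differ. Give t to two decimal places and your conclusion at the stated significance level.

t = 2.74; reject H0

Let group 1 = line 1, group 2 = line 2. H0: μ_1 = μ_2; H1: μ_1 ≠ μ_2 (Welch's two-sample t-test, two-sided).
t = (x̄_1 − x̄_2)/√(s_1²/n_1 + s_2²/n_2) = (5310 − 4310)/√(473²/12 + 894²/7) = 2.74
Welch–Satterthwaite df ≈ 8.00
Two-sided p-value ≈ 0.0253
Since p ≈ 0.0253 < α = 0.1, reject H0; the data support H1.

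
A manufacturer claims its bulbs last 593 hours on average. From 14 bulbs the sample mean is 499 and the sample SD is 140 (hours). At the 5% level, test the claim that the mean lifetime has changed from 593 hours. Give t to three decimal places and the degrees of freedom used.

t = -2.512, df = 13

H0: μ = 593; H1: μ ≠ 593 (one-sample t-test, two-sided).
t = (x̄ − μ₀)/(s/√n) = (499 − 593)/(140/√14) = -2.512
df = n − 1 = 13
Two-sided p-value ≈ 0.026
Since p ≈ 0.026 < α = 0.05, reject H0; the data support H1.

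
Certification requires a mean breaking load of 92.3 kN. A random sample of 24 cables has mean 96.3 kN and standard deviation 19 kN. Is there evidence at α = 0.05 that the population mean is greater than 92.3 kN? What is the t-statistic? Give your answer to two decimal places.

1.03

H0: μ = 92.3; H1: μ > 92.3 (one-sample t-test, right-tailed).
t = (x̄ − μ₀)/(s/√n) = (96.3 − 92.3)/(19/√24) = 1.03
df = n − 1 = 23
p-value = P(T ≥ 1.03) ≈ 0.1565
Since p ≈ 0.1565 > α = 0.05, fail to reject H0; the evidence is not statistically significant.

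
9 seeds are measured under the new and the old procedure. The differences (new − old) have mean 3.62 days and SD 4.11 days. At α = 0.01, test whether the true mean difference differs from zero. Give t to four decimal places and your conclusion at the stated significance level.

H0: μ_d = 0; H1: μ_d ≠ 0 (paired t-test on the differences, two-sided).
t = d̄/(s_d/√n) = 3.62/(4.11/√9) = 2.6423
df = n − 1 = 8
Two-sided p-value ≈ 0.030
Since p ≈ 0.030 > α = 0.01, fail to reject H0; the data do not provide sufficient evidence against H0.

t = 2.6423; fail to reject H0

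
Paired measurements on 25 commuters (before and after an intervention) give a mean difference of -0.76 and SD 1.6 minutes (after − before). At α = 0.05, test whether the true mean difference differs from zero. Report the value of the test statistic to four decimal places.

-2.3750

H0: μ_d = 0; H1: μ_d ≠ 0 (paired t-test on the differences, two-sided).
t = d̄/(s_d/√n) = -0.76/(1.6/√25) = -2.3750
df = n − 1 = 24
Two-sided p-value ≈ 0.0259
Since p ≈ 0.0259 < α = 0.05, reject H0; the data support H1.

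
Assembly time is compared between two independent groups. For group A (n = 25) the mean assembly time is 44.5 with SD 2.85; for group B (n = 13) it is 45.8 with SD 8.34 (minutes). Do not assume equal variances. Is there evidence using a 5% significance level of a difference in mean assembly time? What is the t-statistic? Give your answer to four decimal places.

Let group 1 = group A, group 2 = group B. H0: μ_1 = μ_2; H1: μ_1 ≠ μ_2 (Welch's two-sample t-test, two-sided).
t = (x̄_1 − x̄_2)/√(s_1²/n_1 + s_2²/n_2) = (44.5 − 45.8)/√(2.85²/25 + 8.34²/13) = -0.5457
Welch–Satterthwaite df ≈ 13.48
Two-sided p-value ≈ 0.594
Since p ≈ 0.594 > α = 0.05, fail to reject H0; the evidence is not statistically significant.

-0.5457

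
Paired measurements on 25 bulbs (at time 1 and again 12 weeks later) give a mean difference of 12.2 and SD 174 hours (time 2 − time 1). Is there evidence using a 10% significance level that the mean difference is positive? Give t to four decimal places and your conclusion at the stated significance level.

H0: μ_d = 0; H1: μ_d > 0 (paired t-test on the differences, right-tailed).
t = d̄/(s_d/√n) = 12.2/(174/√25) = 0.3506
df = n − 1 = 24
p-value = P(T ≥ 0.3506) ≈ 0.364
Since p ≈ 0.364 > α = 0.1, fail to reject H0; the data do not provide sufficient evidence against H0.

t = 0.3506; fail to reject H0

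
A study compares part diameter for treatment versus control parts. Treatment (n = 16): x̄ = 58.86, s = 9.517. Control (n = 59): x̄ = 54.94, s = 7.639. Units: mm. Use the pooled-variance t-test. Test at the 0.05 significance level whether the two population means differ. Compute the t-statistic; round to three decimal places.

Let group 1 = treatment, group 2 = control. H0: μ_1 = μ_2; H1: μ_1 ≠ μ_2 (two-sample pooled-variance t-test, two-sided).
s_p² = [(16−1)·9.517² + (59−1)·7.639²]/(16+59−2) = 64.9747
t = (58.86 − 54.94)/√[64.9747·(1/16 + 1/59)] = 1.725
df = n₁ + n₂ − 2 = 73
Two-sided p-value ≈ 0.089
Since p ≈ 0.089 > α = 0.05, fail to reject H0; the evidence is not statistically significant.

1.725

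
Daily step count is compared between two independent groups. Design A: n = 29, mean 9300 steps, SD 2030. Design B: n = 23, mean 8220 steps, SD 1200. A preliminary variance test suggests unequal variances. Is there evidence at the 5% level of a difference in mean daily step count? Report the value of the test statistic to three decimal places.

Let group 1 = design A, group 2 = design B. H0: μ_1 = μ_2; H1: μ_1 ≠ μ_2 (Welch's two-sample t-test, two-sided).
t = (x̄_1 − x̄_2)/√(s_1²/n_1 + s_2²/n_2) = (9300 − 8220)/√(2030²/29 + 1200²/23) = 2.387
Welch–Satterthwaite df ≈ 46.60
Two-sided p-value ≈ 0.021
Since p ≈ 0.021 < α = 0.05, reject H0; the data support H1.

2.387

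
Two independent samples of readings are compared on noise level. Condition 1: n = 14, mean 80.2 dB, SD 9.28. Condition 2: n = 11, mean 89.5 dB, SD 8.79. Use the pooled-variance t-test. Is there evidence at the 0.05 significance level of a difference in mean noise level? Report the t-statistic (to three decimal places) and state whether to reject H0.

Let group 1 = condition 1, group 2 = condition 2. H0: μ_1 = μ_2; H1: μ_1 ≠ μ_2 (two-sample pooled-variance t-test, two-sided).
s_p² = [(14−1)·9.28² + (11−1)·8.79²]/(14+11−2) = 82.2687
t = (80.2 − 89.5)/√[82.2687·(1/14 + 1/11)] = -2.545
df = n₁ + n₂ − 2 = 23
Two-sided p-value ≈ 0.018
Since p ≈ 0.018 < α = 0.05, reject H0; the evidence is statistically significant.

t = -2.545; reject H0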